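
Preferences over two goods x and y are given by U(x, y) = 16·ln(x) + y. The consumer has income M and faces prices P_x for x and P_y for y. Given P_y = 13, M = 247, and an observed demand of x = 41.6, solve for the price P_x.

Set MRS = P_x/P_y: (16/x)/1 = P_x/P_y.
So x*(P_x,P_y) = 16·P_y/P_x, independent of income; and y* = (M − 16·P_y)/P_y.
Set x* = 41.6 in the demand function and solve for P_x: P_x = 5.

P_x = 5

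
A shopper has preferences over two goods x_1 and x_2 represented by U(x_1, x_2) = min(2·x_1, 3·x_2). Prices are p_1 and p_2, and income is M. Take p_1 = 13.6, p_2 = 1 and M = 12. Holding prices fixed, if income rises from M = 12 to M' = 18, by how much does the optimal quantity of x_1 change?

With perfect complements, no substitution: consume in ratio x_1:x_2 = 3:2.
Budget: p_1·x_1 + p_2·(2/3)·x_1 = M, so (3·p_1 + 2·p_2)·x_1 = 3·M.
Demand: x_1*(p_1,p_2,M) = 3·M/(3·p_1 + 2·p_2), x_2* = 2·M/(3·p_1 + 2·p_2).
Here 3·13.6 + 2·1 = 42.8, giving x_1* = 0.8411.
At M' = 18: x_1* = 1.2617. Change: 1.2617 − 0.8411 = 0.4206.

Δx_1* = 0.4206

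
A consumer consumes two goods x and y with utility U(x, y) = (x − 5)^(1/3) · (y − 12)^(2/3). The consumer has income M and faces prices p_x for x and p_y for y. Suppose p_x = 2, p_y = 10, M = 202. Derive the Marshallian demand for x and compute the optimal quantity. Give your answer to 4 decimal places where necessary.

x* = 17

MRS = (1/2)·(y−12)/(x−5). Tangency with p_x/p_y gives y−12 = 2·(p_x/p_y)·(x−5).
After buying the subsistence bundle (5, 12), a share 1/3 of the remaining income goes to x: x* = 5 + 1/3·(M − 5p_x − 12p_y)/p_x.
Discretionary income = 202 − 5·2 − 12·10 = 72; x* = 5 + 1/3·72/2 = 17.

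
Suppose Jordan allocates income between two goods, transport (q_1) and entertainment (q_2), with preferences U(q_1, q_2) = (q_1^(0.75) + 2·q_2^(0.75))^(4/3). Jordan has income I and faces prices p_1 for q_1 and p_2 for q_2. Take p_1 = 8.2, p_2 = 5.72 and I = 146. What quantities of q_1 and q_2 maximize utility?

MRS = MU_q_1/MU_q_2 = (1/2)·(q_2/q_1)^(0.25). Set equal to p_1/p_2.
Solve for the ratio: q_2/q_1 = [2·p_1/p_2]^(4).
Substitute q_2 = (q_2/q_1)·q_1 into the budget: q_1* = I/(p_1 + p_2·(q_2/q_1)).
Numerically q_2/q_1 = 67.575813, so q_1* = 146/(8.2 + 5.72·67.575813) = 0.3699 and q_2* = 67.575813·0.3699 = 24.9942.

q_1* = 0.3699, q_2* = 24.9942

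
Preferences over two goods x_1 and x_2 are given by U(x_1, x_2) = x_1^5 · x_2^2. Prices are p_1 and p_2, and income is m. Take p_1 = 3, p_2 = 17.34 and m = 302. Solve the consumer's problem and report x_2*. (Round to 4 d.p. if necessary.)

Tangency: MRS = (5/2)·x_2/x_1 = p_1/p_2.
So 5·p_2·x_2 = 2·p_1·x_1; combined with the budget, a share 5/7 of income goes to x_1.
Demand: x_1*(p_1,p_2,m) = 5/7·m/p_1 and x_2* = 2/7·m/p_2.
At p_1=3, p_2=17.34, m=302: x_2* = 2/7·302/17.34 = 4.9761.

x_2* = 4.9761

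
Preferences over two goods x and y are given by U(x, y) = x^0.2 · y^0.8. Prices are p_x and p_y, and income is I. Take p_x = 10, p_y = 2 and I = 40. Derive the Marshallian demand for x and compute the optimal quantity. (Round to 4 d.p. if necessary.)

x* = 0.8

Tangency: MRS = (1/4)·y/x = p_x/p_y.
So 0.2·p_y·y = 0.8·p_x·x; combined with the budget, a share 0.2 of income goes to x.
Demand: x*(p_x,p_y,I) = 0.2·I/p_x and y* = 0.8·I/p_y.
At p_x=10, p_y=2, I=40: x* = 0.2·40/10 = 0.8.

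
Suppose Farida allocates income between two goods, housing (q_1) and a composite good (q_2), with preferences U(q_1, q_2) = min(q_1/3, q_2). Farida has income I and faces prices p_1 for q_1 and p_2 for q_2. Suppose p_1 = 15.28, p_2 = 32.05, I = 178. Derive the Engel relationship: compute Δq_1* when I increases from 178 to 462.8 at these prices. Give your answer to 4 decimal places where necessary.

Δq_1* = 10.9693

Demand: q_1*(p_1,p_2,I) = 3·I/(3·p_1 + p_2), q_2* = I/(3·p_1 + p_2).
Here 3·15.28 + 32.05 = 77.89, giving q_1* = 6.8558.
At I' = 462.8: q_1* = 17.8251. Change: 17.8251 − 6.8558 = 10.9693.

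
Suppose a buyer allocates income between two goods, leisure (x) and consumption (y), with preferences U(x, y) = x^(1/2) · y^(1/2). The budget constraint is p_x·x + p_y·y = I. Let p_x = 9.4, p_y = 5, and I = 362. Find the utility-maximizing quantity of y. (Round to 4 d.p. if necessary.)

The MRS is y/x. Set MRS = p_x/p_y.
So 0.5·p_y·y = 0.5·p_x·x; combined with the budget, a share 0.5 of income goes to x.
Demand: x*(p_x,p_y,I) = 0.5·I/p_x and y* = 0.5·I/p_y.
At p_x=9.4, p_y=5, I=362: y* = 0.5·362/5 = 36.2.

y* = 36.2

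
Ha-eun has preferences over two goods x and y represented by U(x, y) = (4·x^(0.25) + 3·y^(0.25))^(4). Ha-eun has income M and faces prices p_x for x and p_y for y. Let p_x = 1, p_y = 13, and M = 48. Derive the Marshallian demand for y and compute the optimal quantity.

MU_x ∝ 4·x^(-0.75), MU_y ∝ 3·y^(-0.75), so MRS = (4/3)·(y/x)^(0.75) = p_x/p_y.
Hence y/x = ((3/4)·p_x/p_y)^(1/(0.75)), i.e. raised to the 4/3 power.
With the ratio pinned down, the budget gives x* = M/(p_x + p_y·(y/x)) and y* = (y/x)·x*.
Numerically y/x = 0.022292, so x* = 48/(1 + 13·0.022292) = 37.215 and y* = 0.022292·37.215 = 0.8296.

y* = 0.8296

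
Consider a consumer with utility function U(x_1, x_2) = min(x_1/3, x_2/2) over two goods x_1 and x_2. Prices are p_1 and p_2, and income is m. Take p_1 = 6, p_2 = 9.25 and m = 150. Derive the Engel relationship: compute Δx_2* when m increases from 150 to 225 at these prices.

With perfect complements, no substitution: consume in ratio x_1:x_2 = 3:2.
Budget: p_1·x_1 + p_2·(2/3)·x_1 = m, so (3·p_1 + 2·p_2)·x_1 = 3·m.
Demand: x_1*(p_1,p_2,m) = 3·m/(3·p_1 + 2·p_2), x_2* = 2·m/(3·p_1 + 2·p_2).
Here 3·6 + 2·9.25 = 36.5, giving x_2* = 8.2192.
At m' = 225: x_2* = 12.3288. Change: 12.3288 − 8.2192 = 4.1096.

Δx_2* = 4.1096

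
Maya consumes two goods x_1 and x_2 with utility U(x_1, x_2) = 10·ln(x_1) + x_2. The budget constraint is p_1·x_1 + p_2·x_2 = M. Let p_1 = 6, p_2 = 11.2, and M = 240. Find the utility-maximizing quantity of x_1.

MU_x_1 = 10/x_1, MU_x_2 = 1. Tangency: 10/x_1 = p_1/p_2.
So x_1*(p_1,p_2) = 10·p_2/p_1, independent of income; and x_2* = (M − 10·p_2)/p_2.
At the given prices: x_1* = 10·11.2/6 = 18.6667.

x_1* = 18.6667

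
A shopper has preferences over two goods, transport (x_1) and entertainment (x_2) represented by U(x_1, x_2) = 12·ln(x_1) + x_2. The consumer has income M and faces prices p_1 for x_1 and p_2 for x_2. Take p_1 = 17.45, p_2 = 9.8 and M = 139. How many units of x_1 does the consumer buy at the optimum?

x_1* = 6.7393

So x_1*(p_1,p_2) = 12·p_2/p_1, independent of income; and x_2* = (M − 12·p_2)/p_2.
At the given prices: x_1* = 12·9.8/17.45 = 6.7393.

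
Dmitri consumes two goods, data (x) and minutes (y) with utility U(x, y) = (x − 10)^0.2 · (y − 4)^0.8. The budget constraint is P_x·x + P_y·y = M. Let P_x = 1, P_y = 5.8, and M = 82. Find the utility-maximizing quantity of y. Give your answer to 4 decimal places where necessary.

y* = 10.731

MRS = (1/4)·(y−4)/(x−10). Tangency with P_x/P_y gives y−4 = 4·(P_x/P_y)·(x−10).
Substituting into the budget: x* = 10 + 0.2·(M − 10·P_x − 4·P_y)/P_x, and y* = 4 + 0.8·(…)/P_y.
Discretionary income = 82 − 10·1 − 4·5.8 = 48.8; y* = 4 + 0.8·48.8/5.8 = 10.731.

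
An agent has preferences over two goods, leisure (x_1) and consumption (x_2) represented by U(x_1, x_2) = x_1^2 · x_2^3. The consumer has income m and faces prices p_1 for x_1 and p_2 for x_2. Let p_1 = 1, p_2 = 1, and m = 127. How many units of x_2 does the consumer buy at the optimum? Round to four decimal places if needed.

MU_x_1/MU_x_2 = (2·x_2)/(3·x_1); tangency sets this equal to p_1/p_2.
So 2·p_2·x_2 = 3·p_1·x_1; combined with the budget, a share 0.4 of income goes to x_1.
Demand: x_1*(p_1,p_2,m) = 0.4·m/p_1 and x_2* = 0.6·m/p_2.
At p_1=1, p_2=1, m=127: x_2* = 0.6·127/1 = 76.2.

x_2* = 76.2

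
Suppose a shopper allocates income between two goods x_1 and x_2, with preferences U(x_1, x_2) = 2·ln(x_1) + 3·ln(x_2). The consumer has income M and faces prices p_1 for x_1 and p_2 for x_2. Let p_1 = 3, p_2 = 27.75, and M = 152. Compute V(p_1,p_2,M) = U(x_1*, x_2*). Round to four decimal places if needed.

The MRS is (2/3)·x_2/x_1. Set MRS = p_1/p_2.
So 2·p_2·x_2 = 3·p_1·x_1; combined with the budget, a share 0.4 of income goes to x_1.
Demand: x_1*(p_1,p_2,M) = 0.4·M/p_1 and x_2* = 0.6·M/p_2.
At p_1=3, p_2=27.75, M=152: x_1* = 0.4·152/3 = 20.2667, x_2* = 3.2865.
Utility at the optimum: U(20.2667, 3.2865) = 9.5874.

V = 9.5874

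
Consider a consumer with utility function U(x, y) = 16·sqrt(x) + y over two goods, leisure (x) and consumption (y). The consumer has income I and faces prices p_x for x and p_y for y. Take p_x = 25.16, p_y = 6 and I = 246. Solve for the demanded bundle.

x* = 3.6397, y* = 25.7377

Thus x* = (8·p_y/p_x)² — independent of I — with the rest of income spent on y.
Plugging in: x* = (8·6/25.16)² = 3.6397, y* = 25.7377.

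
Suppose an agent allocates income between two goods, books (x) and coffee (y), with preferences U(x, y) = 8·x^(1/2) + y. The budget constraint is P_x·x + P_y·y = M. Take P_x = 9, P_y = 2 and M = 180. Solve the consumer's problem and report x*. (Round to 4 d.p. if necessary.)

x* = 0.7901

MU_x = 4/√x, MU_y = 1. Tangency: 4/√x = P_x/P_y.
Solve: √x = 4·P_y/P_x, so x*(P_x,P_y) = (4·P_y/P_x)², and y* = (M − P_x·x*)/P_y.
Plugging in: x* = (4·2/9)² = 0.7901.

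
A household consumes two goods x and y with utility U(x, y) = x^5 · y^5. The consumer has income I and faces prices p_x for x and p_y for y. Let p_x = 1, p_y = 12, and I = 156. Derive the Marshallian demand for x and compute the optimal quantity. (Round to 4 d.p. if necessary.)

x* = 78

MU_x/MU_y = (5·y)/(5·x); tangency sets this equal to p_x/p_y.
Rearranging, p_y·y = p_x·x. Substituting into the budget gives p_x·x·(1 + 1) = I.
Demand: x*(p_x,p_y,I) = 0.5·I/p_x and y* = 0.5·I/p_y.
At p_x=1, p_y=12, I=156: x* = 0.5·156/1 = 78.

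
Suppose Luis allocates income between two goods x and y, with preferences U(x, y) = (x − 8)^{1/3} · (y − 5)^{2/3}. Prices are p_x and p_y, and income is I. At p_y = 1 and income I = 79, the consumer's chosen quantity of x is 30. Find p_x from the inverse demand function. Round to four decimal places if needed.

MRS = (1/2)·(y−5)/(x−8). Tangency with p_x/p_y gives y−5 = 2·(p_x/p_y)·(x−8).
After buying the subsistence bundle (8, 5), a share 1/3 of the remaining income goes to x: x* = 8 + 1/3·(I − 8p_x − 5p_y)/p_x.
Set x* = 30 in the demand function and solve for p_x: p_x = 1.

p_x = 1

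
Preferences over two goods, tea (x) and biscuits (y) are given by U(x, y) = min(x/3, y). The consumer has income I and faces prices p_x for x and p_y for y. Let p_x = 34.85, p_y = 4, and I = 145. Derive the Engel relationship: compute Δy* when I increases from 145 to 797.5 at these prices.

Δy* = 6.0111

Leontief preferences: the optimum is at the kink where x/3 = y/1, i.e. y = (1/3)·x.
Budget: p_x·x + p_y·(1/3)·x = I, so (3·p_x + p_y)·x = 3·I.
Demand: x*(p_x,p_y,I) = 3·I/(3·p_x + p_y), y* = I/(3·p_x + p_y).
Here 3·34.85 + 4 = 108.55, giving y* = 1.3358.
At I' = 797.5: y* = 7.3468. Change: 7.3468 − 1.3358 = 6.0111.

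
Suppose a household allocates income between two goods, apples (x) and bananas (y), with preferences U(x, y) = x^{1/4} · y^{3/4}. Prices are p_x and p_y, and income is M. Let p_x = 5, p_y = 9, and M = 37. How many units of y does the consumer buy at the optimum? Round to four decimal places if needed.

y* = 3.0833

MU_x/MU_y = (0.25·y)/(0.75·x); tangency sets this equal to p_x/p_y.
So 0.25·p_y·y = 0.75·p_x·x; combined with the budget, a share 0.25 of income goes to x.
Demand: x*(p_x,p_y,M) = 0.25·M/p_x and y* = 0.75·M/p_y.
At p_x=5, p_y=9, M=37: y* = 0.75·37/9 = 3.0833.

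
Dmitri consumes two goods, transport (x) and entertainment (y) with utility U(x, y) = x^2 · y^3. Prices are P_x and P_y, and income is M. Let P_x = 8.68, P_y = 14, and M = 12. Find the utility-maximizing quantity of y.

Tangency: MRS = (2/3)·y/x = P_x/P_y.
So 2·P_y·y = 3·P_x·x; combined with the budget, a share 0.4 of income goes to x.
Demand: x*(P_x,P_y,M) = 0.4·M/P_x and y* = 0.6·M/P_y.
At P_x=8.68, P_y=14, M=12: y* = 0.6·12/14 = 0.5143.

y* = 0.5143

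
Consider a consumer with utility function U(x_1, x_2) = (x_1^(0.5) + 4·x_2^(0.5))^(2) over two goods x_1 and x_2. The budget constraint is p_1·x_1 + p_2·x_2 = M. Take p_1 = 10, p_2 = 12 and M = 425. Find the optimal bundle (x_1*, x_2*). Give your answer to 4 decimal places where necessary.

x_1* = 2.9651, x_2* = 32.9457

MU_x_1 ∝ x_1^(-0.5), MU_x_2 ∝ 4·x_2^(-0.5), so MRS = (1/4)·(x_2/x_1)^(0.5) = p_1/p_2.
Hence x_2/x_1 = (4·p_1/p_2)^(1/(0.5)), i.e. raised to the 2 power.
Substitute x_2 = (x_2/x_1)·x_1 into the budget: x_1* = M/(p_1 + p_2·(x_2/x_1)).
Numerically x_2/x_1 = 11.111111, so x_1* = 425/(10 + 12·11.111111) = 2.9651 and x_2* = 11.111111·2.9651 = 32.9457.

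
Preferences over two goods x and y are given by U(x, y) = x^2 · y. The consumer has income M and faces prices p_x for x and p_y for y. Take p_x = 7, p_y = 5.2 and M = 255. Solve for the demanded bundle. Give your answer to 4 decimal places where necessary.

At p_x=7, p_y=5.2, M=255: x* = 2/3·255/7 = 24.2857, y* = 16.3462.

x* = 24.2857, y* = 16.3462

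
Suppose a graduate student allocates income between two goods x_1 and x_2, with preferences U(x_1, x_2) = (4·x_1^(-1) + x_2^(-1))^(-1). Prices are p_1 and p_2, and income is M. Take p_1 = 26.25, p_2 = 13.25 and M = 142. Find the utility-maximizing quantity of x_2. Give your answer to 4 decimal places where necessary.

MRS = MU_x_1/MU_x_2 = 4·(x_2/x_1)^(2). Set equal to p_1/p_2.
Solve for the ratio: x_2/x_1 = [(1/4)·p_1/p_2]^(0.5).
With the ratio pinned down, the budget gives x_1* = M/(p_1 + p_2·(x_2/x_1)) and x_2* = (x_2/x_1)·x_1*.
Numerically x_2/x_1 = 0.703763, so x_1* = 142/(26.25 + 13.25·0.703763) = 3.9916 and x_2* = 0.703763·3.9916 = 2.8091.

x_2* = 2.8091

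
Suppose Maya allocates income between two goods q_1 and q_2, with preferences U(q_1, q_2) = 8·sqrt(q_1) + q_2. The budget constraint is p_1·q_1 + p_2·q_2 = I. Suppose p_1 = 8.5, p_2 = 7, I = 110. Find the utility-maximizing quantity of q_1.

MU_q_1 = 4/√q_1, MU_q_2 = 1. Tangency: 4/√q_1 = p_1/p_2.
Solve: √q_1 = 4·p_2/p_1, so q_1*(p_1,p_2) = (4·p_2/p_1)², and q_2* = (I − p_1·q_1*)/p_2.
Plugging in: q_1* = (4·7/8.5)² = 10.8512.

q_1* = 10.8512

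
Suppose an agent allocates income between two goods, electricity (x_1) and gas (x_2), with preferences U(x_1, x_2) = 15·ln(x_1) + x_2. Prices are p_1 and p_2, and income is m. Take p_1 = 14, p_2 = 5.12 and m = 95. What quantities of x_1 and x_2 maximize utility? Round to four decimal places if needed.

x_1* = 5.4857, x_2* = 3.5547

MU_x_1 = 15/x_1, MU_x_2 = 1. Tangency: 15/x_1 = p_1/p_2.
So x_1*(p_1,p_2) = 15·p_2/p_1, independent of income; and x_2* = (m − 15·p_2)/p_2.
At the given prices: x_1* = 15·5.12/14 = 5.4857, and x_2* = 3.5547.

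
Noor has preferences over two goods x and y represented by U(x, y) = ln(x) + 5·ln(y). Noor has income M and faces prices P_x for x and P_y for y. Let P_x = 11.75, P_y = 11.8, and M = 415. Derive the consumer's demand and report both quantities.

x* = 5.8865, y* = 29.3079

Tangency: MRS = (1/5)·y/x = P_x/P_y.
Rearranging, P_y·y = 5·P_x·x. Substituting into the budget gives P_x·x·(1 + 5) = M.
Demand: x*(P_x,P_y,M) = 1/6·M/P_x and y* = 5/6·M/P_y.
At P_x=11.75, P_y=11.8, M=415: x* = 1/6·415/11.75 = 5.8865, y* = 29.3079.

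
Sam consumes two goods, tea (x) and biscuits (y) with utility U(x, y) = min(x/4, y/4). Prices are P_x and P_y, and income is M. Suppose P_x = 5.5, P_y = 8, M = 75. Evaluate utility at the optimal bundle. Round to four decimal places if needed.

V = 1.3889

With perfect complements, no substitution: consume in ratio x:y = 4:4.
Budget: P_x·x + P_y·x = M, so (4·P_x + 4·P_y)·x = 4·M.
Demand: x*(P_x,P_y,M) = 4·M/(4·P_x + 4·P_y), y* = 4·M/(4·P_x + 4·P_y).
Here 4·5.5 + 4·8 = 54, giving x* = 5.5556 and y* = 5.5556.
Utility at the optimum: U(5.5556, 5.5556) = 1.3889.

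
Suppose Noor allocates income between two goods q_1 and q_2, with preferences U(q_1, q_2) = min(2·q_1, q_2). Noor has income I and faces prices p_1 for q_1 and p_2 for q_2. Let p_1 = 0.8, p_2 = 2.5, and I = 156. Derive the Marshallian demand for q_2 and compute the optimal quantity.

Leontief preferences: the optimum is at the kink where q_1/1 = q_2/2, i.e. q_2 = 2·q_1.
Budget: p_1·q_1 + p_2·2·q_1 = I, so (p_1 + 2·p_2)·q_1 = I.
Demand: q_1*(p_1,p_2,I) = I/(p_1 + 2·p_2), q_2* = 2·I/(p_1 + 2·p_2).
Here 0.8 + 2·2.5 = 5.8, giving q_2* = 53.7931.

q_2* = 53.7931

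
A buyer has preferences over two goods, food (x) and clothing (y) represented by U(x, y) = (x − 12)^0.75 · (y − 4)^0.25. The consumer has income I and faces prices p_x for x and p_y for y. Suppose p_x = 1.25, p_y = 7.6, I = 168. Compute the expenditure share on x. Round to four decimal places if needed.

share on x = 0.6366

MRS = 3·(y−4)/(x−12). Tangency with p_x/p_y gives y−4 = (1/3)·(p_x/p_y)·(x−12).
After buying the subsistence bundle (12, 4), a share 0.75 of the remaining income goes to x: x* = 12 + 0.75·(I − 12p_x − 4p_y)/p_x.
Discretionary income = 168 − 12·1.25 − 4·7.6 = 122.6; x* = 12 + 0.75·122.6/1.25 = 85.56; y* = 4 + 0.25·122.6/7.6 = 8.0329.
Expenditure on x: 1.25·85.56 = 106.95; share = 0.6366.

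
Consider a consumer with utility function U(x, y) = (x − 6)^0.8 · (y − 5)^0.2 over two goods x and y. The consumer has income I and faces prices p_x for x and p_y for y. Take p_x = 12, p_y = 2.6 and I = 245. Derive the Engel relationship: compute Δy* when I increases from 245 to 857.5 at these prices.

Let x' = x−6, y' = y−5. MRS = 4·y'/x' = p_x/p_y.
Substituting into the budget: x* = 6 + 0.8·(I − 6·p_x − 5·p_y)/p_x, and y* = 5 + 0.2·(…)/p_y.
Discretionary income = 245 − 6·12 − 5·2.6 = 160; y* = 5 + 0.2·160/2.6 = 17.3077.
At I' = 857.5: y* = 64.4231. Change: 64.4231 − 17.3077 = 47.1154.

Δy* = 47.1154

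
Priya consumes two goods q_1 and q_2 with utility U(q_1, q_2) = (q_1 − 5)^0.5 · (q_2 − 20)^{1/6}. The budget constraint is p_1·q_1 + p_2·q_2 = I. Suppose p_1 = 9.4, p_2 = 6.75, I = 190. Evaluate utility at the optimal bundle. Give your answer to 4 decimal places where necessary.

Let q_1' = q_1−5, q_2' = q_2−20. MRS = 3·q_2'/q_1' = p_1/p_2.
Substituting into the budget: q_1* = 5 + 0.75·(I − 5·p_1 − 20·p_2)/p_1, and q_2* = 20 + 0.25·(…)/p_2.
Discretionary income = 190 − 5·9.4 − 20·6.75 = 8; q_1* = 5 + 0.75·8/9.4 = 5.6383; q_2* = 20 + 0.25·8/6.75 = 20.2963.
Utility at the optimum: U(5.6383, 20.2963) = 0.6523.

V = 0.6523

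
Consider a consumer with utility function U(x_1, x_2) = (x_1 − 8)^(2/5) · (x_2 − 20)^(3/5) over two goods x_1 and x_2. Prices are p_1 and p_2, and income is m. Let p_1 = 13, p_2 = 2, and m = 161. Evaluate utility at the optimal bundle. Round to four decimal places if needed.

V = 2.051

MRS = (2/3)·(x_2−20)/(x_1−8). Tangency with p_1/p_2 gives x_2−20 = (3/2)·(p_1/p_2)·(x_1−8).
Substituting into the budget: x_1* = 8 + 0.4·(m − 8·p_1 − 20·p_2)/p_1, and x_2* = 20 + 0.6·(…)/p_2.
Discretionary income = 161 − 8·13 − 20·2 = 17; x_1* = 8 + 0.4·17/13 = 8.5231; x_2* = 20 + 0.6·17/2 = 25.1.
Utility at the optimum: U(8.5231, 25.1) = 2.051.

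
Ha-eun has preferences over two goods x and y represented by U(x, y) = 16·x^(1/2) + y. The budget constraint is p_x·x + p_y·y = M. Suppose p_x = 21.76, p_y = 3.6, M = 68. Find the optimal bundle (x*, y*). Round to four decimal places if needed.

MU_x = 8/√x, MU_y = 1. Tangency: 8/√x = p_x/p_y.
Solve: √x = 8·p_y/p_x, so x*(p_x,p_y) = (8·p_y/p_x)², and y* = (M − p_x·x*)/p_y.
Plugging in: x* = (8·3.6/21.76)² = 1.7517, y* = 8.3007.

x* = 1.7517, y* = 8.3007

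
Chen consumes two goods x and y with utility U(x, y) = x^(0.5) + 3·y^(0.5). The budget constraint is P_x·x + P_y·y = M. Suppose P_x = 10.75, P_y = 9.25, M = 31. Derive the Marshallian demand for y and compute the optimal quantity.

MU_x ∝ x^(-0.5), MU_y ∝ 3·y^(-0.5), so MRS = (1/3)·(y/x)^(0.5) = P_x/P_y.
Solve for the ratio: y/x = [3·P_x/P_y]^(2).
Substitute y = (y/x)·x into the budget: x* = M/(P_x + P_y·(y/x)).
Numerically y/x = 12.155588, so x* = 31/(10.75 + 9.25·12.155588) = 0.2516 and y* = 12.155588·0.2516 = 3.0589.

y* = 3.0589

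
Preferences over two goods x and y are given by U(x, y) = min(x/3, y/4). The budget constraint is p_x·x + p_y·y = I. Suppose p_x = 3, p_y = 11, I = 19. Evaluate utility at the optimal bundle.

V = 0.3585

Demand: x*(p_x,p_y,I) = 3·I/(3·p_x + 4·p_y), y* = 4·I/(3·p_x + 4·p_y).
Here 3·3 + 4·11 = 53, giving x* = 1.0755 and y* = 1.434.
Utility at the optimum: U(1.0755, 1.434) = 0.3585.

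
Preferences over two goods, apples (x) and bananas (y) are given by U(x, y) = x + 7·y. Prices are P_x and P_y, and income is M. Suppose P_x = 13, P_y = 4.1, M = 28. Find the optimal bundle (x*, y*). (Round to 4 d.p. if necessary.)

Perfect substitutes: compare marginal utility per dollar. 1/P_x vs 7/P_y → 0.0769 vs 1.7073.
y gives more utility per dollar, so spend all income on y: y* = M/P_y, x* = 0.
Numerically: x* = 0, y* = 6.8293.

x* = 0, y* = 6.8293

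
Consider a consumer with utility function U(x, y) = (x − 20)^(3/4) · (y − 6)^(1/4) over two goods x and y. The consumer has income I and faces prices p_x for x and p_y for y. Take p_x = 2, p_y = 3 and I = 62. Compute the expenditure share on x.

share on x = 0.6935

This is Cobb-Douglas in (x−20, y−6): tangency gives 0.75·p_y·(y−6) = 0.25·p_x·(x−20).
Substituting into the budget: x* = 20 + 0.75·(I − 20·p_x − 6·p_y)/p_x, and y* = 6 + 0.25·(…)/p_y.
Discretionary income = 62 − 20·2 − 6·3 = 4; x* = 20 + 0.75·4/2 = 21.5; y* = 6 + 0.25·4/3 = 6.3333.
Expenditure on x: 2·21.5 = 43; share = 0.6935.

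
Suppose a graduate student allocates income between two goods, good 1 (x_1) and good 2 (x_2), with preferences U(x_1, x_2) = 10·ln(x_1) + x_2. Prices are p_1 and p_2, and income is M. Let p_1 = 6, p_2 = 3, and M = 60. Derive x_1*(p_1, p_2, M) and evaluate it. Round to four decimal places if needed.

So x_1*(p_1,p_2) = 10·p_2/p_1, independent of income; and x_2* = (M − 10·p_2)/p_2.
At the given prices: x_1* = 10·3/6 = 5.

x_1* = 5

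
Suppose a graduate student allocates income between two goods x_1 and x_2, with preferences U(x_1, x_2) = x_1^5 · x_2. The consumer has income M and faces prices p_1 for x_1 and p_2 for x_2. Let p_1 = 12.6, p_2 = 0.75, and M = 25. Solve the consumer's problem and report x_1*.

The MRS is 5·x_2/x_1. Set MRS = p_1/p_2.
So 5·p_2·x_2 = p_1·x_1; combined with the budget, a share 5/6 of income goes to x_1.
Demand: x_1*(p_1,p_2,M) = 5/6·M/p_1 and x_2* = 1/6·M/p_2.
At p_1=12.6, p_2=0.75, M=25: x_1* = 5/6·25/12.6 = 1.6534.

x_1* = 1.6534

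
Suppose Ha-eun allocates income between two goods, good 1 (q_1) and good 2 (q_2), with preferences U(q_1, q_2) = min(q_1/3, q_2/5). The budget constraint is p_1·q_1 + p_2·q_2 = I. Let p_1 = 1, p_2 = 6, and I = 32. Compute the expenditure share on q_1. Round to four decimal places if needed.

Leontief preferences: the optimum is at the kink where q_1/3 = q_2/5, i.e. q_2 = (5/3)·q_1.
Budget: p_1·q_1 + p_2·(5/3)·q_1 = I, so (3·p_1 + 5·p_2)·q_1 = 3·I.
Demand: q_1*(p_1,p_2,I) = 3·I/(3·p_1 + 5·p_2), q_2* = 5·I/(3·p_1 + 5·p_2).
Here 3·1 + 5·6 = 33, giving q_1* = 2.9091 and q_2* = 4.8485.
Expenditure on q_1: 1·2.9091 = 2.9091; share = 0.0909.

share on q_1 = 0.0909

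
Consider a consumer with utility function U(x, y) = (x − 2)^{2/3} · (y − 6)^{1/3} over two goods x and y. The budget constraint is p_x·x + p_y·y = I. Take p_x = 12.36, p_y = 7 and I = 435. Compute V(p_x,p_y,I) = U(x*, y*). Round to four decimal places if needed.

V = 19.056

Let x' = x−2, y' = y−6. MRS = 2·y'/x' = p_x/p_y.
Substituting into the budget: x* = 2 + 2/3·(I − 2·p_x − 6·p_y)/p_x, and y* = 6 + 1/3·(…)/p_y.
Discretionary income = 435 − 2·12.36 − 6·7 = 368.28; x* = 2 + 2/3·368.28/12.36 = 21.8641; y* = 6 + 1/3·368.28/7 = 23.5371.
Utility at the optimum: U(21.8641, 23.5371) = 19.056.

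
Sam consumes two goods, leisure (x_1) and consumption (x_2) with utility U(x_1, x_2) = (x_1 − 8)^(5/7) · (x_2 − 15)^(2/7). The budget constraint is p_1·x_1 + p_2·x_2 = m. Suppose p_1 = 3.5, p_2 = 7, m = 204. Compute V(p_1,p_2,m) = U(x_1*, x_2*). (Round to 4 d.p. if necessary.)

MRS = (5/2)·(x_2−15)/(x_1−8). Tangency with p_1/p_2 gives x_2−15 = (2/5)·(p_1/p_2)·(x_1−8).
After buying the subsistence bundle (8, 15), a share 5/7 of the remaining income goes to x_1: x_1* = 8 + 5/7·(m − 8p_1 − 15p_2)/p_1.
Discretionary income = 204 − 8·3.5 − 15·7 = 71; x_1* = 8 + 5/7·71/3.5 = 22.4898; x_2* = 15 + 2/7·71/7 = 17.898.
Utility at the optimum: U(22.4898, 17.898) = 9.1486.

V = 9.1486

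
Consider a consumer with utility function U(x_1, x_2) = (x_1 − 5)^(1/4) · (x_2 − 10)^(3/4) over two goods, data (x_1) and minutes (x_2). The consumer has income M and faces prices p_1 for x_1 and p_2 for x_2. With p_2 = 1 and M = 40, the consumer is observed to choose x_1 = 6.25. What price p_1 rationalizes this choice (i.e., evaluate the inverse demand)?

p_1 = 3

This is Cobb-Douglas in (x_1−5, x_2−10): tangency gives 0.25·p_2·(x_2−10) = 0.75·p_1·(x_1−5).
Substituting into the budget: x_1* = 5 + 0.25·(M − 5·p_1 − 10·p_2)/p_1, and x_2* = 10 + 0.75·(…)/p_2.
Set x_1* = 6.25 in the demand function and solve for p_1: p_1 = 3.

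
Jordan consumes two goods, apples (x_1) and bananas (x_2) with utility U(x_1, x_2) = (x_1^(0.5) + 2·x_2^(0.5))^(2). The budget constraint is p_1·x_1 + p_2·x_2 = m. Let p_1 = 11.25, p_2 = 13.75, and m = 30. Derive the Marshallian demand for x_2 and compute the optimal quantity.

Numerically x_2/x_1 = 2.677686, so x_1* = 30/(11.25 + 13.75·2.677686) = 0.6241 and x_2* = 2.677686·0.6241 = 1.6712.

x_2* = 1.6712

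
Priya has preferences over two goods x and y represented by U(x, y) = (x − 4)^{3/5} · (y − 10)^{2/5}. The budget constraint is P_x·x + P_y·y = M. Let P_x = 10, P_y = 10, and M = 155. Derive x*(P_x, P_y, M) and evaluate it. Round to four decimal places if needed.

x* = 4.9

After buying the subsistence bundle (4, 10), a share 0.6 of the remaining income goes to x: x* = 4 + 0.6·(M − 4P_x − 10P_y)/P_x.
Discretionary income = 155 − 4·10 − 10·10 = 15; x* = 4 + 0.6·15/10 = 4.9.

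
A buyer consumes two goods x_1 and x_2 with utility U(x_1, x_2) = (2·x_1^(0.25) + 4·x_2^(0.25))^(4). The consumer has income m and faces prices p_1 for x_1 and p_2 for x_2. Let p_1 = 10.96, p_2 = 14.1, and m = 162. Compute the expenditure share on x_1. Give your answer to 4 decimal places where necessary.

share on x_1 = 0.3015

With the ratio pinned down, the budget gives x_1* = m/(p_1 + p_2·(x_2/x_1)) and x_2* = (x_2/x_1)·x_1*.
Numerically x_2/x_1 = 1.800923, so x_1* = 162/(10.96 + 14.1·1.800923) = 4.4563 and x_2* = 1.800923·4.4563 = 8.0255.
Expenditure on x_1: 10.96·4.4563 = 48.8411; share = 0.3015.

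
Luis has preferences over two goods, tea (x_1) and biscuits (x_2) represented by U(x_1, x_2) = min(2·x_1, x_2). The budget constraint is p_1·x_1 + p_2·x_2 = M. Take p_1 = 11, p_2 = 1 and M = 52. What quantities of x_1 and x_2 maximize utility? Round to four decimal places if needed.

x_1* = 4, x_2* = 8

With perfect complements, no substitution: consume in ratio x_1:x_2 = 1:2.
Budget: p_1·x_1 + p_2·2·x_1 = M, so (p_1 + 2·p_2)·x_1 = M.
Demand: x_1*(p_1,p_2,M) = M/(p_1 + 2·p_2), x_2* = 2·M/(p_1 + 2·p_2).
Here 11 + 2·1 = 13, giving x_1* = 4 and x_2* = 8.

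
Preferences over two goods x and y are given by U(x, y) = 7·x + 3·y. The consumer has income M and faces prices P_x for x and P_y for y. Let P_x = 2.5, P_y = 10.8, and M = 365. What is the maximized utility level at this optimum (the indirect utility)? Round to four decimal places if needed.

x gives more utility per dollar, so spend all income on x: x* = M/P_x, y* = 0.
Numerically: x* = 146, y* = 0.
Utility at the optimum: U(146, 0) = 1022.

V = 1022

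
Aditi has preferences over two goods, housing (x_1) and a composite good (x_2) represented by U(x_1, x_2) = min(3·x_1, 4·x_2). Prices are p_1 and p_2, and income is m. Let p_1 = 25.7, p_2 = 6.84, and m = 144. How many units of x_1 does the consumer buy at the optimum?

x_1* = 4.6708

With perfect complements, no substitution: consume in ratio x_1:x_2 = 4:3.
Budget: p_1·x_1 + p_2·(3/4)·x_1 = m, so (4·p_1 + 3·p_2)·x_1 = 4·m.
Demand: x_1*(p_1,p_2,m) = 4·m/(4·p_1 + 3·p_2), x_2* = 3·m/(4·p_1 + 3·p_2).
Here 4·25.7 + 3·6.84 = 123.32, giving x_1* = 4.6708.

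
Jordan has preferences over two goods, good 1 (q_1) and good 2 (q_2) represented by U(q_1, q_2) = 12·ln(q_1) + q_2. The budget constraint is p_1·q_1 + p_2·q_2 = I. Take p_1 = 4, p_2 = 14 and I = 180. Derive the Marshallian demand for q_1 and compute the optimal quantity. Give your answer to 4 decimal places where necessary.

q_1* = 42

MU_q_1 = 12/q_1, MU_q_2 = 1. Tangency: 12/q_1 = p_1/p_2.
So q_1*(p_1,p_2) = 12·p_2/p_1, independent of income; and q_2* = (I − 12·p_2)/p_2.
At the given prices: q_1* = 12·14/4 = 42.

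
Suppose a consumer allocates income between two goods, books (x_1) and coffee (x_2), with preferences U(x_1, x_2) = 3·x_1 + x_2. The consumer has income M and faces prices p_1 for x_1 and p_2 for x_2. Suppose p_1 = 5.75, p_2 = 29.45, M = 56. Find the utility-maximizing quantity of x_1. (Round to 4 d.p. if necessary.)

Numerically: x_1* = 9.7391, x_2* = 0.

x_1* = 9.7391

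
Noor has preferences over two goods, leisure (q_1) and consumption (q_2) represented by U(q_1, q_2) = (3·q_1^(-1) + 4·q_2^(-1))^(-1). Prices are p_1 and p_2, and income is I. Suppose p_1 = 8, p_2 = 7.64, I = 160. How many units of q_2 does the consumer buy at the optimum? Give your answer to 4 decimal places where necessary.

q_2* = 11.103

Numerically q_2/q_1 = 1.181592, so q_1* = 160/(8 + 7.64·1.181592) = 9.3966 and q_2* = 1.181592·9.3966 = 11.103.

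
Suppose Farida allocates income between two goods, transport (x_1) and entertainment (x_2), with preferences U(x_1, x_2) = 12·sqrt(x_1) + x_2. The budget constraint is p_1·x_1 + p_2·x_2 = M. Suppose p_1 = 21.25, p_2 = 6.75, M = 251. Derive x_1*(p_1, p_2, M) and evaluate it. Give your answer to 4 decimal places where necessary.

x_1* = 3.6324

Utility is quasi-linear in x_2; the FOC for x_1 is 6/√x_1 = p_1/p_2.
Thus x_1* = (6·p_2/p_1)² — independent of M — with the rest of income spent on x_2.
Plugging in: x_1* = (6·6.75/21.25)² = 3.6324.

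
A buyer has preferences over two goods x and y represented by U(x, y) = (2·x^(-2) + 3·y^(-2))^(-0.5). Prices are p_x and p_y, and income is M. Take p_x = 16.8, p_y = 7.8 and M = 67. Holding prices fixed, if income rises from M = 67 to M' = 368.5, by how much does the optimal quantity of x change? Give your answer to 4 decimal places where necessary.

Δx* = 10.6421

MRS = MU_x/MU_y = (2/3)·(y/x)^(3). Set equal to p_x/p_y.
Solve for the ratio: y/x = [(3/2)·p_x/p_y]^(1/3).
With the ratio pinned down, the budget gives x* = M/(p_x + p_y·(y/x)) and y* = (y/x)·x*.
Numerically y/x = 1.478321, so x* = 67/(16.8 + 7.8·1.478321) = 2.3649.
At M' = 368.5: x* = 13.007. Change: 13.007 − 2.3649 = 10.6421.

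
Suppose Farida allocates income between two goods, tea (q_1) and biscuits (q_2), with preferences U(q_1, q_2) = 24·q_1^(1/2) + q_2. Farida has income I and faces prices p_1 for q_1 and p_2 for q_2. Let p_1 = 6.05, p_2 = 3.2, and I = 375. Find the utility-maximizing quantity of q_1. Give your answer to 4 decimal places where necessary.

Set MRS = p_1/p_2: 12·q_1^(−1/2) = p_1/p_2.
Thus q_1* = (12·p_2/p_1)² — independent of I — with the rest of income spent on q_2.
Plugging in: q_1* = (12·3.2/6.05)² = 40.2858.

q_1* = 40.2858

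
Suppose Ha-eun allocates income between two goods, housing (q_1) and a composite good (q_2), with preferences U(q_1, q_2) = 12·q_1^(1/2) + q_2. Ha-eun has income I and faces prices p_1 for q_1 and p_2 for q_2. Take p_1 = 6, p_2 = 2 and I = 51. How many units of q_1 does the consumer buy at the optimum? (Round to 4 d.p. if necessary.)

q_1* = 4

Set MRS = p_1/p_2: 6·q_1^(−1/2) = p_1/p_2.
Thus q_1* = (6·p_2/p_1)² — independent of I — with the rest of income spent on q_2.
Plugging in: q_1* = (6·2/6)² = 4.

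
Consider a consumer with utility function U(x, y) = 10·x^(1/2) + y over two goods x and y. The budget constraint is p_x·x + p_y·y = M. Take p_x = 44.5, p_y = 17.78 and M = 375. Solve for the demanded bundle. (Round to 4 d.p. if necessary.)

x* = 3.991, y* = 11.1023

Thus x* = (5·p_y/p_x)² — independent of M — with the rest of income spent on y.
Plugging in: x* = (5·17.78/44.5)² = 3.991, y* = 11.1023.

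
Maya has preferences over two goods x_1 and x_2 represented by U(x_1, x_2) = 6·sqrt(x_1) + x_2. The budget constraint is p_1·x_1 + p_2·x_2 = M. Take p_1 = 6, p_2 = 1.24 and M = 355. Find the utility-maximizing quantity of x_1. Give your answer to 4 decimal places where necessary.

x_1* = 0.3844

Set MRS = p_1/p_2: 3·x_1^(−1/2) = p_1/p_2.
Solve: √x_1 = 3·p_2/p_1, so x_1*(p_1,p_2) = (3·p_2/p_1)², and x_2* = (M − p_1·x_1*)/p_2.
Plugging in: x_1* = (3·1.24/6)² = 0.3844.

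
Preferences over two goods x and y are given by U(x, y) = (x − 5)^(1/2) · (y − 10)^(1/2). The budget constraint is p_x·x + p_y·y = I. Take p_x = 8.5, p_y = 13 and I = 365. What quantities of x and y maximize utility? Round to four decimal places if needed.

x* = 16.3235, y* = 17.4038

After buying the subsistence bundle (5, 10), a share 0.5 of the remaining income goes to x: x* = 5 + 0.5·(I − 5p_x − 10p_y)/p_x.
Discretionary income = 365 − 5·8.5 − 10·13 = 192.5; x* = 5 + 0.5·192.5/8.5 = 16.3235; y* = 10 + 0.5·192.5/13 = 17.4038.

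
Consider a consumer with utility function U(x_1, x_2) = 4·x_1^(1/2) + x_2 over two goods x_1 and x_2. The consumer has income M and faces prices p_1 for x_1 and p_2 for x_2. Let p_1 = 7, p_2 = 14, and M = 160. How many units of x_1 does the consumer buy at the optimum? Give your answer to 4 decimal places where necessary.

Set MRS = p_1/p_2: 2·x_1^(−1/2) = p_1/p_2.
Solve: √x_1 = 2·p_2/p_1, so x_1*(p_1,p_2) = (2·p_2/p_1)², and x_2* = (M − p_1·x_1*)/p_2.
Plugging in: x_1* = (2·14/7)² = 16.

x_1* = 16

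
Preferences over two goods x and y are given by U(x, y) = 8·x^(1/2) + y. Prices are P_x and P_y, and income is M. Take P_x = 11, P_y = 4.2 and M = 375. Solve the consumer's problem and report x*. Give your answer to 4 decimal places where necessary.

x* = 2.3326

Set MRS = P_x/P_y: 4·x^(−1/2) = P_x/P_y.
Solve: √x = 4·P_y/P_x, so x*(P_x,P_y) = (4·P_y/P_x)², and y* = (M − P_x·x*)/P_y.
Plugging in: x* = (4·4.2/11)² = 2.3326.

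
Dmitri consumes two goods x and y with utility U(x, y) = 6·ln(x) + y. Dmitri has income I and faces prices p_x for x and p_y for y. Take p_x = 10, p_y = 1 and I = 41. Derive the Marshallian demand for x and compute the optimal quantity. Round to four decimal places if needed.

So x*(p_x,p_y) = 6·p_y/p_x, independent of income; and y* = (I − 6·p_y)/p_y.
At the given prices: x* = 6·1/10 = 0.6.

x* = 0.6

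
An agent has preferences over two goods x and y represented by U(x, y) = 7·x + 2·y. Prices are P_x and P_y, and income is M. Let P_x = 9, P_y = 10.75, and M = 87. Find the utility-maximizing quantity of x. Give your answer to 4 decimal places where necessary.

Perfect substitutes: compare marginal utility per dollar. 7/P_x vs 2/P_y → 0.7778 vs 0.186.
x gives more utility per dollar, so spend all income on x: x* = M/P_x, y* = 0.
Numerically: x* = 9.6667, y* = 0.

x* = 9.6667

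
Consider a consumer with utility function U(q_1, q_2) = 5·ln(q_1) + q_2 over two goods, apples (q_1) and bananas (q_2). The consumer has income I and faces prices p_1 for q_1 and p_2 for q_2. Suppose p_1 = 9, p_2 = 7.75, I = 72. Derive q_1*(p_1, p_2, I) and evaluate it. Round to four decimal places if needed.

MU_q_1 = 5/q_1, MU_q_2 = 1. Tangency: 5/q_1 = p_1/p_2.
So q_1*(p_1,p_2) = 5·p_2/p_1, independent of income; and q_2* = (I − 5·p_2)/p_2.
At the given prices: q_1* = 5·7.75/9 = 4.3056.

q_1* = 4.3056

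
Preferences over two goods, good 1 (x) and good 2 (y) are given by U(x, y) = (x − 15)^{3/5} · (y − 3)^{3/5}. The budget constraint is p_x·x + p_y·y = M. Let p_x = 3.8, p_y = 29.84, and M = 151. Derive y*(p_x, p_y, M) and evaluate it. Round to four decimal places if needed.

MRS = (y−3)/(x−15). Tangency with p_x/p_y gives y−3 = (p_x/p_y)·(x−15).
Substituting into the budget: x* = 15 + 0.5·(M − 15·p_x − 3·p_y)/p_x, and y* = 3 + 0.5·(…)/p_y.
Discretionary income = 151 − 15·3.8 − 3·29.84 = 4.48; y* = 3 + 0.5·4.48/29.84 = 3.0751.

y* = 3.0751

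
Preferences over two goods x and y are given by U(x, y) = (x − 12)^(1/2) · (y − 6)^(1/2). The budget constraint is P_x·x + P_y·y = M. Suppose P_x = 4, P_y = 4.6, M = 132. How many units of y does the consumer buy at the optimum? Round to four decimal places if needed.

y* = 12.1304

After buying the subsistence bundle (12, 6), a share 0.5 of the remaining income goes to x: x* = 12 + 0.5·(M − 12P_x − 6P_y)/P_x.
Discretionary income = 132 − 12·4 − 6·4.6 = 56.4; y* = 6 + 0.5·56.4/4.6 = 12.1304.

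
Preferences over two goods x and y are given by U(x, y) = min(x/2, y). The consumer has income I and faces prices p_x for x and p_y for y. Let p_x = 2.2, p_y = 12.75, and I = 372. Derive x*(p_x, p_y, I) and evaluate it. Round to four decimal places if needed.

Leontief preferences: the optimum is at the kink where x/2 = y/1, i.e. y = (1/2)·x.
Budget: p_x·x + p_y·(1/2)·x = I, so (2·p_x + p_y)·x = 2·I.
Demand: x*(p_x,p_y,I) = 2·I/(2·p_x + p_y), y* = I/(2·p_x + p_y).
Here 2·2.2 + 12.75 = 17.15, giving x* = 43.3819.

x* = 43.3819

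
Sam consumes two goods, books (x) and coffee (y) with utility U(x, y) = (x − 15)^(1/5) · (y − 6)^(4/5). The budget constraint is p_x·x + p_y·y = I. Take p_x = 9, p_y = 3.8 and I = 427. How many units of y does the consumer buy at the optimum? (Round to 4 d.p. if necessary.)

y* = 62.6737

After buying the subsistence bundle (15, 6), a share 0.2 of the remaining income goes to x: x* = 15 + 0.2·(I − 15p_x − 6p_y)/p_x.
Discretionary income = 427 − 15·9 − 6·3.8 = 269.2; y* = 6 + 0.8·269.2/3.8 = 62.6737.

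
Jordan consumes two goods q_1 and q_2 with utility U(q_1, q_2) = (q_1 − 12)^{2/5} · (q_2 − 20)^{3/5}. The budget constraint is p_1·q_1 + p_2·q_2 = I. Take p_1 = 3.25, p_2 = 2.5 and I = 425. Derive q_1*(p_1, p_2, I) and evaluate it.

Let q_1' = q_1−12, q_2' = q_2−20. MRS = (2/3)·q_2'/q_1' = p_1/p_2.
Substituting into the budget: q_1* = 12 + 0.4·(I − 12·p_1 − 20·p_2)/p_1, and q_2* = 20 + 0.6·(…)/p_2.
Discretionary income = 425 − 12·3.25 − 20·2.5 = 336; q_1* = 12 + 0.4·336/3.25 = 53.3538.

q_1* = 53.3538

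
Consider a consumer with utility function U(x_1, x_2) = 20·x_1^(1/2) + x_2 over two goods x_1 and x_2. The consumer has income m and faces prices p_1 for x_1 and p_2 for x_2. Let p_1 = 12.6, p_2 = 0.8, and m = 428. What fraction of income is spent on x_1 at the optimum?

share on x_1 = 0.0119

MU_x_1 = 10/√x_1, MU_x_2 = 1. Tangency: 10/√x_1 = p_1/p_2.
Solve: √x_1 = 10·p_2/p_1, so x_1*(p_1,p_2) = (10·p_2/p_1)², and x_2* = (m − p_1·x_1*)/p_2.
Plugging in: x_1* = (10·0.8/12.6)² = 0.4031, x_2* = 528.6508.
Expenditure on x_1: 12.6·0.4031 = 5.0794; share = 0.0119.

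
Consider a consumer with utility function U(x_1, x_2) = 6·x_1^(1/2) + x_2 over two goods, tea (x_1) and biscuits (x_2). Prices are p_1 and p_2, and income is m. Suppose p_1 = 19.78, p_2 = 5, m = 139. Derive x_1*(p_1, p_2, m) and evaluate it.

Set MRS = p_1/p_2: 3·x_1^(−1/2) = p_1/p_2.
Solve: √x_1 = 3·p_2/p_1, so x_1*(p_1,p_2) = (3·p_2/p_1)², and x_2* = (m − p_1·x_1*)/p_2.
Plugging in: x_1* = (3·5/19.78)² = 0.5751.

x_1* = 0.5751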